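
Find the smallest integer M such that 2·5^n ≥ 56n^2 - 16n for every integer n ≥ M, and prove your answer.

At n = 3: 250 < 456, so the inequality fails and M ≥ 4. We prove 2·5^n ≥ 56n^2 - 16n for all n ≥ 4.
When n = 4: 2·5^n = 1250 and 56n^2 - 16n = 832, so 1250 ≥ 832.
For the inductive step, assume it holds for an arbitrary i ≥ 4, so 2·5^i ≥ 56i^2 - 16i.
Then 2·5^(i + 1) = 5·(2·5^i) ≥ 5·(56i^2 - 16i).
Also, for i ≥ 4 we have 5·(56i^2 - 16i) ≥ 56(i+1)^2 - 16(i+1), since 5·(56i^2 - 16i) − (56(i+1)^2 - 16(i+1)) = 224i^2 - 176i - 40, which is nonnegative for all i ≥ 4.
Combining, 2·5^(i + 1) ≥ 56(i+1)^2 - 16(i+1).
By induction, the statement is established for all n ≥ 4.
Hence the smallest such M is 4.

M = 4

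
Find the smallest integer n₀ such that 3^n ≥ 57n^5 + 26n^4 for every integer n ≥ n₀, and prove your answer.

n₀ = 17

At n = 16: 43046721 < 61472768, so the inequality fails and n₀ ≥ 17. We prove 3^n ≥ 57n^5 + 26n^4 for all n ≥ 17.
Base case (n = 17): 3^n = 129140163 and 57n^5 + 26n^4 = 83103395, so 129140163 ≥ 83103395.
For the inductive step, assume it holds for an arbitrary i ≥ 17, so 3^i ≥ 57i^5 + 26i^4.
Then 3^(i + 1) = 3·(3^i) ≥ 3·(57i^5 + 26i^4).
Also, for i ≥ 17 we have 3·(57i^5 + 26i^4) ≥ 57(i+1)^5 + 26(i+1)^4, since 3·(57i^5 + 26i^4) − (57(i+1)^5 + 26(i+1)^4) = 114i^5 - 233i^4 - 674i^3 - 726i^2 - 389i - 83, which is nonnegative for all i ≥ 17.
Combining, 3^(i + 1) ≥ 57(i+1)^5 + 26(i+1)^4.
By induction, the statement is established for all n ≥ 17.
Hence the smallest such n₀ is 17.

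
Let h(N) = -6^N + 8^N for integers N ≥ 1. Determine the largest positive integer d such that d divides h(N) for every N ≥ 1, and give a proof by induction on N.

d = 2

Computing the first values: h(1) = 2 and h(2) = 28; gcd(2, 28) = 2, so d ≤ 2.
We prove 2 | -6^N + 8^N for all N ≥ 1 by induction on N.
When N = 1: h(1) = 2 = 2·(1), so 2 | h(1).
Inductive step: suppose the statement holds for some k ≥ 1, i.e. 2 | h(k). Then
8^{k+1} − 6^{k+1} = 8·8^k − 6·6^k = 8·(8^k − 6^k) + (2)·6^k. The first term is divisible by 2 by the inductive hypothesis, and the second term (2)·6^k is divisible by 2 since 2 | 2. Hence 2 | h(k+1).
This completes the induction.
Therefore the largest such d is 2.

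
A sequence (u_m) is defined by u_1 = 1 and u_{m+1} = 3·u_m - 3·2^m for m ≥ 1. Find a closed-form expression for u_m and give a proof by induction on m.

Computing the first terms: u_1 = 1, u_2 = -3, u_3 = -21. This suggests u_m = 3·2^m - 5·3^(m - 1).
When m = 1: the formula gives 1 = 1 = u_1.
For the inductive step, assume it holds for an arbitrary j ≥ 1, so u_j = 3·2^j - 5·3^(j - 1).
Then u_{j+1} = 3·u_j - 3·2^j = 3·(3·2^j - 5·3^(j - 1)) - 3·2^j = 3·2^(j + 1) - 5·3^j = 3·2^(j+1) - 5·3^((j+1) - 1),
which is the claimed formula at m = j+1.
By the principle of mathematical induction, the result holds for all m ≥ 1.

u_m = 3·2^m - 5·3^(m - 1)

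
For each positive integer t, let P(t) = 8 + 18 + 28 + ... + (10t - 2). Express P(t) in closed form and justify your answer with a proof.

We claim P(t) = t(5t + 3) for all t ≥ 1.
When t = 1: P(1) = 8, and the closed form gives 8. They agree.
Suppose the result is true for t = p, so P(p) = p(5p + 3).
Then P(p+1) = P(p) + (10p + 8) = (p(5p + 3)) + (10p + 8).
Simplifying, P(p+1) = (p + 1)(5p + 8) = (p+1)(5(p+1) + 3),
which is the closed form with t = p+1.
Hence, by induction on t, the claim holds for every t ≥ 1.

P(t) = t(5t + 3)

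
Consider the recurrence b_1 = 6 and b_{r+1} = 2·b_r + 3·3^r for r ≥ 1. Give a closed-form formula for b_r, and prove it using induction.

Computing the first terms: b_1 = 6, b_2 = 21, b_3 = 69. This suggests b_r = -3·2^(r - 1) + 3^(r + 1).
For the base case r = 1: the formula gives 6 = 6 = b_1.
Inductive step: suppose the statement holds for some i ≥ 1, so b_i = -3·2^(i - 1) + 3^(i + 1).
Then b_{i+1} = 2·b_i + 3·3^i = 2·(-3·2^(i - 1) + 3^(i + 1)) + 3·3^i = -3·2^i + 3^(i + 2) = -3·2^((i+1) - 1) + 3^((i+1) + 1),
which is the claimed formula at r = i+1.
Hence, by induction on r, the claim holds for every r ≥ 1.

b_r = -3·2^(r - 1) + 3^(r + 1)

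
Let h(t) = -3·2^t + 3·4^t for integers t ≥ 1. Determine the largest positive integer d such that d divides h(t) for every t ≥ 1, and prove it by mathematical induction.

d = 6

Computing the first values: h(1) = 6 and h(2) = 36; gcd(6, 36) = 6, so d ≤ 6.
We prove 6 | -3·2^t + 3·4^t for all t ≥ 1 by induction on t.
For the base case t = 1: h(1) = 6 = 6·(1), so 6 | h(1).
Inductive step: suppose the statement holds for some j ≥ 1, i.e. 6 | h(j). Then
h(j+1) − 4·h(j) = (-3·2^(j+1) + 3·4^(j+1)) − 4·(-3·2^j + 3·4^j) = (-3)·2^j·(2 − 4) = (6)·2^j. Since 6 | h(j) by the inductive hypothesis, 6 | 4·h(j); and 6 | 6 since 6 = 6·1. Therefore 6 | h(j+1).
By induction, the statement is established for all t ≥ 1.
Therefore the largest such d is 6.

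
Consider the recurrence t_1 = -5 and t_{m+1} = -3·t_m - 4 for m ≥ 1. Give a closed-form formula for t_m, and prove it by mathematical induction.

Computing the first terms: t_1 = -5, t_2 = 11, t_3 = -37. This suggests t_m = -4(-3)^(m - 1) - 1.
For the base case m = 1: the formula gives -5 = -5 = t_1.
Inductive step: suppose the statement holds for some i ≥ 1, so t_i = -4(-3)^(i - 1) - 1.
Then t_{i+1} = -3·t_i - 4 = -3·(-4(-3)^(i - 1) - 1) - 4 = -4(-3)^i - 1 = -4(-3)^((i+1) - 1) - 1,
which is the claimed formula at m = i+1.
Hence, by induction on m, the claim holds for every m ≥ 1.

t_m = -4(-3)^(m - 1) - 1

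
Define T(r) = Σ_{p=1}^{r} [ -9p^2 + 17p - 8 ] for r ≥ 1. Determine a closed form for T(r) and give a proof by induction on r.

We claim T(r) = -r(r - 1)(3r - 1) for all r ≥ 1.
When r = 1: T(1) = 0, and the closed form gives 0. They agree.
Inductive step: assume the claim holds for r = p, so T(p) = p(-3p^2 + 4p - 1).
Then T(p+1) = T(p) + (p(-9p - 1)) = (p(-3p^2 + 4p - 1)) + (p(-9p - 1)).
Simplifying, T(p+1) = -p(p + 1)(3p + 2) = -(p+1)((p+1) - 1)(3(p+1) - 1),
which is the closed form with r = p+1.
By the principle of mathematical induction, the result holds for all r ≥ 1.

T(r) = -r(r - 1)(3r - 1)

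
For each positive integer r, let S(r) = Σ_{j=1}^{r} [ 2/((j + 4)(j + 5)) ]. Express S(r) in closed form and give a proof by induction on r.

S(r) = 2r/(5(r + 5))

We claim S(r) = 2r/(5(r + 5)) for all r ≥ 1.
For the base case r = 1: S(1) = 1/15, and the closed form gives 1/15. They agree.
For the inductive step, assume it holds for an arbitrary j ≥ 1, so S(j) = 2j/(5(j + 5)).
Then S(j+1) = S(j) + (2/((j + 5)(j + 6))) = (2j/(5(j + 5))) + (2/((j + 5)(j + 6))).
Simplifying, S(j+1) = 2(j + 1)/(5(j + 6)) = 2(j+1)/(5((j+1) + 5)),
which is the closed form with r = j+1.
Hence, by induction on r, the claim holds for every r ≥ 1.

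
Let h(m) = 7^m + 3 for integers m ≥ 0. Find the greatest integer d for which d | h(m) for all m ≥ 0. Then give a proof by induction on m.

d = 2

Computing the first values: h(0) = 4 and h(1) = 10; gcd(4, 10) = 2, so d ≤ 2.
We prove 2 | 7^m + 3 for all m ≥ 0 by induction on m.
When m = 0: h(0) = 4 = 2·(2), so 2 | h(0).
Inductive step: suppose the statement holds for some r ≥ 0, i.e. 2 | h(r). Then
h(r+1) = 7^(r+1) + 3 = 7·(7^r + 3) - 18 = 7·h(r) - 18. The first term is divisible by 2 by the inductive hypothesis, and -18 is divisible by 2. Hence 2 | h(r+1).
By the principle of mathematical induction, the result holds for all m ≥ 0.
Therefore the largest such d is 2.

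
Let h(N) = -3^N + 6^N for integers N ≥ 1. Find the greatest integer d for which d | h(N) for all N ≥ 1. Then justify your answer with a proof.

Computing the first values: h(1) = 3 and h(2) = 27; gcd(3, 27) = 3, so d ≤ 3.
We prove 3 | -3^N + 6^N for all N ≥ 1 by induction on N.
Base case (N = 1): h(1) = 3 = 3·(1), so 3 | h(1).
Inductive step: suppose the statement holds for some p ≥ 1, i.e. 3 | h(p). Then
6^{p+1} − 3^{p+1} = 6·6^p − 3·3^p = 6·(6^p − 3^p) + (3)·3^p. The first term is divisible by 3 by the inductive hypothesis, and the second term (3)·3^p is divisible by 3 since 3 | 3. Hence 3 | h(p+1).
Hence, by induction on N, the claim holds for every N ≥ 1.
Therefore the largest such d is 3.

d = 3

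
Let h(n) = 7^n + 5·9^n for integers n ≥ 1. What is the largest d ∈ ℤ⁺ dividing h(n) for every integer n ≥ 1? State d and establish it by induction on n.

d = 2

Computing the first values: h(1) = 52 and h(2) = 454; gcd(52, 454) = 2, so d ≤ 2.
We prove 2 | 7^n + 5·9^n for all n ≥ 1 by induction on n.
For the base case n = 1: h(1) = 52 = 2·(26), so 2 | h(1).
Suppose the result is true for n = i, i.e. 2 | h(i). Then
h(i+1) − 9·h(i) = (7^(i+1) + 5·9^(i+1)) − 9·(7^i + 5·9^i) = (1)·7^i·(7 − 9) = (-2)·7^i. Since 2 | h(i) by the inductive hypothesis, 2 | 9·h(i); and 2 | -2 since -2 = 2·-1. Therefore 2 | h(i+1).
This completes the induction.
Therefore the largest such d is 2.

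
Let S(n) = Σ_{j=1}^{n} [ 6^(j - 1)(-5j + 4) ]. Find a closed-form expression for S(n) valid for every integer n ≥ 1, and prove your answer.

S(n) = 6^n(-n + 1) - 1

We claim S(n) = 6^n(-n + 1) - 1 for all n ≥ 1.
When n = 1: S(1) = -1, and the closed form gives -1. They agree.
Suppose the result is true for n = j, so S(j) = 6^j(-j + 1) - 1.
Then S(j+1) = S(j) + (6^j(-5j - 1)) = (6^j(-j + 1) - 1) + (6^j(-5j - 1)).
Simplifying, S(j+1) = -6·6^j·j - 1 = 6^(j+1)(-(j+1) + 1) - 1,
which is the closed form with n = j+1.
This completes the induction.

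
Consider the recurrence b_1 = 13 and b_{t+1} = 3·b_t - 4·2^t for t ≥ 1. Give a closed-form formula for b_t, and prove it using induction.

Computing the first terms: b_1 = 13, b_2 = 31, b_3 = 77. This suggests b_t = 2^(t + 2) + 5·3^(t - 1).
For the base case t = 1: the formula gives 13 = 13 = b_1.
For the inductive step, assume it holds for an arbitrary k ≥ 1, so b_k = 2^(k + 2) + 5·3^(k - 1).
Then b_{k+1} = 3·b_k - 4·2^k = 3·(2^(k + 2) + 5·3^(k - 1)) - 4·2^k = 2^(k + 3) + 5·3^k = 2^((k+1) + 2) + 5·3^((k+1) - 1),
which is the claimed formula at t = k+1.
By induction, the statement is established for all t ≥ 1.

b_t = 2^(t + 2) + 5·3^(t - 1)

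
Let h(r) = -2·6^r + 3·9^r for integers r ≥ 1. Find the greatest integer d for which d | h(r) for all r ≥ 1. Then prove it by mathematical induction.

d = 3

Computing the first values: h(1) = 15 and h(2) = 171; gcd(15, 171) = 3, so d ≤ 3.
We prove 3 | -2·6^r + 3·9^r for all r ≥ 1 by induction on r.
Base case (r = 1): h(1) = 15 = 3·(5), so 3 | h(1).
Suppose the result is true for r = p, i.e. 3 | h(p). Then
h(p+1) − 9·h(p) = (-2·6^(p+1) + 3·9^(p+1)) − 9·(-2·6^p + 3·9^p) = (-2)·6^p·(6 − 9) = (6)·6^p. Since 3 | h(p) by the inductive hypothesis, 3 | 9·h(p); and 3 | 6 since 6 = 3·2. Therefore 3 | h(p+1).
Hence, by induction on r, the claim holds for every r ≥ 1.
Therefore the largest such d is 3.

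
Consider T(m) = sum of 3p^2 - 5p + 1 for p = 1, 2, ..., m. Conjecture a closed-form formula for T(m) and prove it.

We claim T(m) = m(m^2 - m - 1) for all m ≥ 1.
Base case (m = 1): T(1) = -1, and the closed form gives -1. They agree.
For the inductive step, assume it holds for an arbitrary p ≥ 1, so T(p) = p(p^2 - p - 1).
Then T(p+1) = T(p) + (3p^2 + p - 1) = (p(p^2 - p - 1)) + (3p^2 + p - 1).
Simplifying, T(p+1) = (p + 1)(p^2 + p - 1) = (p+1)((p+1)^2 - (p+1) - 1),
which is the closed form with m = p+1.
By induction, the statement is established for all m ≥ 1.

T(m) = m(m^2 - m - 1)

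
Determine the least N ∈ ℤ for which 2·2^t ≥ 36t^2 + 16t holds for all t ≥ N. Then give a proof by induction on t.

N = 12

At t = 11: 4096 < 4532, so the inequality fails and N ≥ 12. We prove 2·2^t ≥ 36t^2 + 16t for all t ≥ 12.
Base case (t = 12): 2·2^t = 8192 and 36t^2 + 16t = 5376, so 8192 ≥ 5376.
Suppose the result is true for t = j, so 2·2^j ≥ 36j^2 + 16j.
Then 2·2^(j + 1) = 2·(2·2^j) ≥ 2·(36j^2 + 16j).
Also, for j ≥ 12 we have 2·(36j^2 + 16j) ≥ 36(j+1)^2 + 16(j+1), since 2·(36j^2 + 16j) − (36(j+1)^2 + 16(j+1)) = 36j^2 - 56j - 52, which is nonnegative for all j ≥ 12.
Combining, 2·2^(j + 1) ≥ 36(j+1)^2 + 16(j+1).
This completes the induction.
Hence the smallest such N is 12.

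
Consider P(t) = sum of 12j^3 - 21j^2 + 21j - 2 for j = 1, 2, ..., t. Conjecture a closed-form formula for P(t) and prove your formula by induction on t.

We claim P(t) = t(3t^3 - t^2 + 3t + 5) for all t ≥ 1.
Base step (t = 1): P(1) = 10, and the closed form gives 10. They agree.
Suppose the result is true for t = j, so P(j) = j(3j^3 - j^2 + 3j + 5).
Then P(j+1) = P(j) + (12j^3 + 15j^2 + 15j + 10) = (j(3j^3 - j^2 + 3j + 5)) + (12j^3 + 15j^2 + 15j + 10).
Simplifying, P(j+1) = (j + 1)(3j^3 + 8j^2 + 10j + 10) = (j+1)(3(j+1)^3 - (j+1)^2 + 3(j+1) + 5),
which is the closed form with t = j+1.
Hence, by induction on t, the claim holds for every t ≥ 1.

P(t) = t(3t^3 - t^2 + 3t + 5)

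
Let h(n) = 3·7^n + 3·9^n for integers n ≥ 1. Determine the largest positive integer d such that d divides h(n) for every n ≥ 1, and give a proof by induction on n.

d = 6

Computing the first values: h(1) = 48 and h(2) = 390; gcd(48, 390) = 6, so d ≤ 6.
We prove 6 | 3·7^n + 3·9^n for all n ≥ 1 by induction on n.
When n = 1: h(1) = 48 = 6·(8), so 6 | h(1).
Inductive step: assume the claim holds for n = i, i.e. 6 | h(i). Then
h(i+1) − 9·h(i) = (3·7^(i+1) + 3·9^(i+1)) − 9·(3·7^i + 3·9^i) = (3)·7^i·(7 − 9) = (-6)·7^i. Since 6 | h(i) by the inductive hypothesis, 6 | 9·h(i); and 6 | -6 since -6 = 6·-1. Therefore 6 | h(i+1).
This completes the induction.
Therefore the largest such d is 6.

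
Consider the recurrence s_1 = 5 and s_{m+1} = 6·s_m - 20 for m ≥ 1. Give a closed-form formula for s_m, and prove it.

s_m = 6^(m - 1) + 4

Computing the first terms: s_1 = 5, s_2 = 10, s_3 = 40. This suggests s_m = 6^(m - 1) + 4.
For the base case m = 1: the formula gives 5 = 5 = s_1.
For the inductive step, assume it holds for an arbitrary j ≥ 1, so s_j = 6^(j - 1) + 4.
Then s_{j+1} = 6·s_j - 20 = 6·(6^(j - 1) + 4) - 20 = 6^j + 4 = 6^((j+1) - 1) + 4,
which is the claimed formula at m = j+1.
By induction, the statement is established for all m ≥ 1.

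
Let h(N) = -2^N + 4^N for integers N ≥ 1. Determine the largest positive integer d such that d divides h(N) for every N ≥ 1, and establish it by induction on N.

d = 2

Computing the first values: h(1) = 2 and h(2) = 12; gcd(2, 12) = 2, so d ≤ 2.
We prove 2 | -2^N + 4^N for all N ≥ 1 by induction on N.
For the base case N = 1: h(1) = 2 = 2·(1), so 2 | h(1).
Suppose the result is true for N = j, i.e. 2 | h(j). Then
4^{j+1} − 2^{j+1} = 4·4^j − 2·2^j = 4·(4^j − 2^j) + (2)·2^j. The first term is divisible by 2 by the inductive hypothesis, and the second term (2)·2^j is divisible by 2 since 2 | 2. Hence 2 | h(j+1).
By the principle of mathematical induction, the result holds for all N ≥ 1.
Therefore the largest such d is 2.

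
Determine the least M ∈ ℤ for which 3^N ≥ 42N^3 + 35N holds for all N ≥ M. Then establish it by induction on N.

M = 10

At N = 9: 19683 < 30933, so the inequality fails and M ≥ 10. We prove 3^N ≥ 42N^3 + 35N for all N ≥ 10.
Base case (N = 10): 3^N = 59049 and 42N^3 + 35N = 42350, so 59049 ≥ 42350.
Inductive step: suppose the statement holds for some p ≥ 10, so 3^p ≥ 42p^3 + 35p.
Then 3^(p + 1) = 3·(3^p) ≥ 3·(42p^3 + 35p).
Also, for p ≥ 10 we have 3·(42p^3 + 35p) ≥ 42(p+1)^3 + 35(p+1), since 3·(42p^3 + 35p) − (42(p+1)^3 + 35(p+1)) = 84p^3 - 126p^2 - 56p - 77, which is nonnegative for all p ≥ 10.
Combining, 3^(p + 1) ≥ 42(p+1)^3 + 35(p+1).
By the principle of mathematical induction, the result holds for all N ≥ 10.
Hence the smallest such M is 10.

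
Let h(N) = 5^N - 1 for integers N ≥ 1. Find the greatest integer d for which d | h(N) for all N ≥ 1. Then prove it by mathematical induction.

Computing the first values: h(1) = 4 and h(2) = 24; gcd(4, 24) = 4, so d ≤ 4.
We prove 4 | 5^N - 1 for all N ≥ 1 by induction on N.
Base case (N = 1): h(1) = 4 = 4·(1), so 4 | h(1).
For the inductive step, assume it holds for an arbitrary m ≥ 1, i.e. 4 | h(m). Then
5^{m+1} − 1^{m+1} = 5·5^m − 1·1^m = 5·(5^m − 1^m) + (4)·1^m. The first term is divisible by 4 by the inductive hypothesis, and the second term (4)·1^m is divisible by 4 since 4 | 4. Hence 4 | h(m+1).
This completes the induction.
Therefore the largest such d is 4.

d = 4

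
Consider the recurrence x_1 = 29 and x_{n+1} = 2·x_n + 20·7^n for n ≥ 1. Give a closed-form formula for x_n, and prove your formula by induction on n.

Computing the first terms: x_1 = 29, x_2 = 198, x_3 = 1376. This suggests x_n = 2^(n - 1) + 4·7^n.
When n = 1: the formula gives 29 = 29 = x_1.
Inductive step: suppose the statement holds for some j ≥ 1, so x_j = 2^(j - 1) + 4·7^j.
Then x_{j+1} = 2·x_j + 20·7^j = 2·(2^(j - 1) + 4·7^j) + 20·7^j = 2^j + 4·7^(j + 1) = 2^((j+1) - 1) + 4·7^(j+1),
which is the claimed formula at n = j+1.
By induction, the statement is established for all n ≥ 1.

x_n = 2^(n - 1) + 4·7^n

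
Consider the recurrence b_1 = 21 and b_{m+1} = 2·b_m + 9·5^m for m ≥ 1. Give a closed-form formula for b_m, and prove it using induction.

Computing the first terms: b_1 = 21, b_2 = 87, b_3 = 399. This suggests b_m = 3·2^m + 3·5^m.
For the base case m = 1: the formula gives 21 = 21 = b_1.
Inductive step: assume the claim holds for m = j, so b_j = 3·2^j + 3·5^j.
Then b_{j+1} = 2·b_j + 9·5^j = 2·(3·2^j + 3·5^j) + 9·5^j = 3·2^(j + 1) + 3·5^(j + 1),
which is the claimed formula at m = j+1.
Hence, by induction on m, the claim holds for every m ≥ 1.

b_m = 3·2^m + 3·5^m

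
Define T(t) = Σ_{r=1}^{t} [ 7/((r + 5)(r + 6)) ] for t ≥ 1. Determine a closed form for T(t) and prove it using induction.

We claim T(t) = 7t/(6(t + 6)) for all t ≥ 1.
For the base case t = 1: T(1) = 1/6, and the closed form gives 1/6. They agree.
Inductive step: assume the claim holds for t = r, so T(r) = 7r/(6(r + 6)).
Then T(r+1) = T(r) + (7/((r + 6)(r + 7))) = (7r/(6(r + 6))) + (7/((r + 6)(r + 7))).
Simplifying, T(r+1) = 7(r + 1)/(6(r + 7)) = 7(r+1)/(6((r+1) + 6)),
which is the closed form with t = r+1.
By induction, the statement is established for all t ≥ 1.

T(t) = 7t/(6(t + 6))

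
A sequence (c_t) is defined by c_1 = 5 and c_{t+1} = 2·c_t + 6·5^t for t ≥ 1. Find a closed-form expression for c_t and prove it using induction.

c_t = -5·2^(t - 1) + 2·5^t

Computing the first terms: c_1 = 5, c_2 = 40, c_3 = 230. This suggests c_t = -5·2^(t - 1) + 2·5^t.
Base case (t = 1): the formula gives 5 = 5 = c_1.
For the inductive step, assume it holds for an arbitrary i ≥ 1, so c_i = -5·2^(i - 1) + 2·5^i.
Then c_{i+1} = 2·c_i + 6·5^i = 2·(-5·2^(i - 1) + 2·5^i) + 6·5^i = -5·2^i + 2·5^(i + 1) = -5·2^((i+1) - 1) + 2·5^(i+1),
which is the claimed formula at t = i+1.
Hence, by induction on t, the claim holds for every t ≥ 1.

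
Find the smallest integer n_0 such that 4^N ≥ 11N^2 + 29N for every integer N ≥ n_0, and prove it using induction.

At N = 4: 256 < 292, so the inequality fails and n_0 ≥ 5. We prove 4^N ≥ 11N^2 + 29N for all N ≥ 5.
Base case (N = 5): 4^N = 1024 and 11N^2 + 29N = 420, so 1024 ≥ 420.
Suppose the result is true for N = r, so 4^r ≥ 11r^2 + 29r.
Then 4^(r + 1) = 4·(4^r) ≥ 4·(11r^2 + 29r).
Also, for r ≥ 5 we have 4·(11r^2 + 29r) ≥ 11(r+1)^2 + 29(r+1), since 4·(11r^2 + 29r) − (11(r+1)^2 + 29(r+1)) = 33r^2 + 65r - 40, which is nonnegative for all r ≥ 5.
Combining, 4^(r + 1) ≥ 11(r+1)^2 + 29(r+1).
This completes the induction.
Hence the smallest such n_0 is 5.

n_0 = 5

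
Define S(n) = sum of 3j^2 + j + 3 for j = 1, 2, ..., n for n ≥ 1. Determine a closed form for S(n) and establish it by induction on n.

S(n) = n(n^2 + 2n + 4)

We claim S(n) = n(n^2 + 2n + 4) for all n ≥ 1.
Base case (n = 1): S(1) = 7, and the closed form gives 7. They agree.
Suppose the result is true for n = j, so S(j) = j(j^2 + 2j + 4).
Then S(j+1) = S(j) + (j + 3(j + 1)^2 + 4) = (j(j^2 + 2j + 4)) + (j + 3(j + 1)^2 + 4).
Simplifying, S(j+1) = (j + 1)(j^2 + 4j + 7) = (j+1)((j+1)^2 + 2(j+1) + 4),
which is the closed form with n = j+1.
By induction, the statement is established for all n ≥ 1.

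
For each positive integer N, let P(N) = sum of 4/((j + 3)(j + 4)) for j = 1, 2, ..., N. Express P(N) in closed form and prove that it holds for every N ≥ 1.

P(N) = N/(N + 4)

We claim P(N) = N/(N + 4) for all N ≥ 1.
For the base case N = 1: P(1) = 1/5, and the closed form gives 1/5. They agree.
Inductive step: suppose the statement holds for some j ≥ 1, so P(j) = j/(j + 4).
Then P(j+1) = P(j) + (4/((j + 4)(j + 5))) = (j/(j + 4)) + (4/((j + 4)(j + 5))).
Simplifying, P(j+1) = (j + 1)/(j + 5) = (j+1)/((j+1) + 4),
which is the closed form with N = j+1.
Hence, by induction on N, the claim holds for every N ≥ 1.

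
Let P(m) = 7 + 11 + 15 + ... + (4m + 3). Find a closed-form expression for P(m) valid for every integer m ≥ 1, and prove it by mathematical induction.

P(m) = m(2m + 5)

We claim P(m) = m(2m + 5) for all m ≥ 1.
Base case (m = 1): P(1) = 7, and the closed form gives 7. They agree.
Inductive step: suppose the statement holds for some p ≥ 1, so P(p) = p(2p + 5).
Then P(p+1) = P(p) + (4p + 7) = (p(2p + 5)) + (4p + 7).
Simplifying, P(p+1) = (p + 1)(2p + 7) = (p+1)(2(p+1) + 5),
which is the closed form with m = p+1.
By the principle of mathematical induction, the result holds for all m ≥ 1.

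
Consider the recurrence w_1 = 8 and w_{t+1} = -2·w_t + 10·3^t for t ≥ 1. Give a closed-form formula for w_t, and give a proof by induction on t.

Computing the first terms: w_1 = 8, w_2 = 14, w_3 = 62. This suggests w_t = -(-2)^t + 2·3^t.
Base step (t = 1): the formula gives 8 = 8 = w_1.
For the inductive step, assume it holds for an arbitrary p ≥ 1, so w_p = -(-2)^p + 2·3^p.
Then w_{p+1} = -2·w_p + 10·3^p = -2·(-(-2)^p + 2·3^p) + 10·3^p = -(-2)^(p + 1) + 2·3^(p + 1),
which is the claimed formula at t = p+1.
Hence, by induction on t, the claim holds for every t ≥ 1.

w_t = -(-2)^t + 2·3^t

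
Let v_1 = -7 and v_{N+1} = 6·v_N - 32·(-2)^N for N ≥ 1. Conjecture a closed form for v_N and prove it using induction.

v_N = (-2)^(N + 2) + 6^(N - 1)

Computing the first terms: v_1 = -7, v_2 = 22, v_3 = 4. This suggests v_N = (-2)^(N + 2) + 6^(N - 1).
Base case (N = 1): the formula gives -7 = -7 = v_1.
For the inductive step, assume it holds for an arbitrary j ≥ 1, so v_j = (-2)^(j + 2) + 6^(j - 1).
Then v_{j+1} = 6·v_j - 32·(-2)^j = 6·((-2)^(j + 2) + 6^(j - 1)) - 32·(-2)^j = (-2)^(j + 3) + 6^j = (-2)^((j+1) + 2) + 6^((j+1) - 1),
which is the claimed formula at N = j+1.
This completes the induction.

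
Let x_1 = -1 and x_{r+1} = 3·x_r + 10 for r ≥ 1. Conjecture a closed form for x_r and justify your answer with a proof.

Computing the first terms: x_1 = -1, x_2 = 7, x_3 = 31. This suggests x_r = 4·3^(r - 1) - 5.
Base step (r = 1): the formula gives -1 = -1 = x_1.
Suppose the result is true for r = p, so x_p = 4·3^(p - 1) - 5.
Then x_{p+1} = 3·x_p + 10 = 3·(4·3^(p - 1) - 5) + 10 = 4·3^p - 5 = 4·3^((p+1) - 1) - 5,
which is the claimed formula at r = p+1.
By the principle of mathematical induction, the result holds for all r ≥ 1.

x_r = 4·3^(r - 1) - 5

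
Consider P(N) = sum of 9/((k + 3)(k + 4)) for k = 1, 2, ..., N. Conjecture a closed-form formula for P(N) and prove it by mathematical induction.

We claim P(N) = 9N/(4(N + 4)) for all N ≥ 1.
Base step (N = 1): P(1) = 9/20, and the closed form gives 9/20. They agree.
For the inductive step, assume it holds for an arbitrary k ≥ 1, so P(k) = 9k/(4(k + 4)).
Then P(k+1) = P(k) + (9/((k + 4)(k + 5))) = (9k/(4(k + 4))) + (9/((k + 4)(k + 5))).
Simplifying, P(k+1) = 9(k + 1)/(4(k + 5)) = 9(k+1)/(4((k+1) + 4)),
which is the closed form with N = k+1.
By the principle of mathematical induction, the result holds for all N ≥ 1.

P(N) = 9N/(4(N + 4))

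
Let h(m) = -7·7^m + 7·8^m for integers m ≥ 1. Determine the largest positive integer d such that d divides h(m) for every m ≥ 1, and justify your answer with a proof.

d = 7

Computing the first values: h(1) = 7 and h(2) = 105; gcd(7, 105) = 7, so d ≤ 7.
We prove 7 | -7·7^m + 7·8^m for all m ≥ 1 by induction on m.
When m = 1: h(1) = 7 = 7·(1), so 7 | h(1).
For the inductive step, assume it holds for an arbitrary k ≥ 1, i.e. 7 | h(k). Then
h(k+1) − 8·h(k) = (-7·7^(k+1) + 7·8^(k+1)) − 8·(-7·7^k + 7·8^k) = (-7)·7^k·(7 − 8) = (7)·7^k. Since 7 | h(k) by the inductive hypothesis, 7 | 8·h(k); and 7 | 7 since 7 = 7·1. Therefore 7 | h(k+1).
This completes the induction.
Therefore the largest such d is 7.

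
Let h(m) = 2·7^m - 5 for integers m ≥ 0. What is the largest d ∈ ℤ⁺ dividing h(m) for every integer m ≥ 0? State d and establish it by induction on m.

d = 3

Computing the first values: h(0) = -3 and h(1) = 9; gcd(-3, 9) = 3, so d ≤ 3.
We prove 3 | 2·7^m - 5 for all m ≥ 0 by induction on m.
Base case (m = 0): h(0) = -3 = 3·(-1), so 3 | h(0).
Suppose the result is true for m = i, i.e. 3 | h(i). Then
h(i+1) = 2·7^(i+1) - 5 = 7·(2·7^i - 5) + 30 = 7·h(i) + 30. The first term is divisible by 3 by the inductive hypothesis, and 30 is divisible by 3. Hence 3 | h(i+1).
By the principle of mathematical induction, the result holds for all m ≥ 0.
Therefore the largest such d is 3.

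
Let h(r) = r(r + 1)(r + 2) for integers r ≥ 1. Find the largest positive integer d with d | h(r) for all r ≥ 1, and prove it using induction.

Computing the first values: h(1) = 6 and h(2) = 24; gcd(6, 24) = 6, so d ≤ 6.
We prove 6 | r(r + 1)(r + 2) for all r ≥ 1 by induction on r.
For the base case r = 1: h(1) = 6 = 6·(1), so 6 | h(1).
Inductive step: assume the claim holds for r = i, i.e. 6 | h(i). Then
h(i+1) − h(i) = (i+1)·(i+2)·(i+3) − i·(i+1)·(i+2) = (i+1)·(i+2)·[(i+3) − i] = 3·(i+1)·(i+2). The product of 2 consecutive integers is divisible by (2)! = 2, so h(i+1) − h(i) is divisible by 3·2 = 6. By the inductive hypothesis 6 | h(i), hence 6 | h(i+1).
By induction, the statement is established for all r ≥ 1.
Therefore the largest such d is 6.

d = 6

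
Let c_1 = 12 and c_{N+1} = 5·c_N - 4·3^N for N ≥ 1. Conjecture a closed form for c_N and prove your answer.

Computing the first terms: c_1 = 12, c_2 = 48, c_3 = 204. This suggests c_N = 2·3^N + 6·5^(N - 1).
When N = 1: the formula gives 12 = 12 = c_1.
Inductive step: assume the claim holds for N = m, so c_m = 2·3^m + 6·5^(m - 1).
Then c_{m+1} = 5·c_m - 4·3^m = 5·(2·3^m + 6·5^(m - 1)) - 4·3^m = 2·3^(m + 1) + 6·5^m = 2·3^(m+1) + 6·5^((m+1) - 1),
which is the claimed formula at N = m+1.
By induction, the statement is established for all N ≥ 1.

c_N = 2·3^N + 6·5^(N - 1)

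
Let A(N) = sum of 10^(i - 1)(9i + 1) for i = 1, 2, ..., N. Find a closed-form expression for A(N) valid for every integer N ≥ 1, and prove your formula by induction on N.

We claim A(N) = 10^N·N for all N ≥ 1.
Base case (N = 1): A(1) = 10, and the closed form gives 10. They agree.
Inductive step: assume the claim holds for N = i, so A(i) = 10^i·i.
Then A(i+1) = A(i) + (10^i(9i + 10)) = (10^i·i) + (10^i(9i + 10)).
Simplifying, A(i+1) = 10^(i + 1)(i + 1) = 10^(i+1)·(i+1),
which is the closed form with N = i+1.
By induction, the statement is established for all N ≥ 1.

A(N) = 10^N·N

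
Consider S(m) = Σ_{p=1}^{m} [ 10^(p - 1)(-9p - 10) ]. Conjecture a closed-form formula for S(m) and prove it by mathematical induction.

We claim S(m) = -10^m(m + 1) + 1 for all m ≥ 1.
When m = 1: S(1) = -19, and the closed form gives -19. They agree.
Inductive step: suppose the statement holds for some p ≥ 1, so S(p) = -10^p(p + 1) + 1.
Then S(p+1) = S(p) + (10^p(-9p - 19)) = (-10^p(p + 1) + 1) + (10^p(-9p - 19)).
Simplifying, S(p+1) = -10·10^p·p - 20·10^p + 1 = -10^(p+1)((p+1) + 1) + 1,
which is the closed form with m = p+1.
This completes the induction.

S(m) = -10^m(m + 1) + 1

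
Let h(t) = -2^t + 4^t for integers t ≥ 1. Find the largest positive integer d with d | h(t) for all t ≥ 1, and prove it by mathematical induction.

Computing the first values: h(1) = 2 and h(2) = 12; gcd(2, 12) = 2, so d ≤ 2.
We prove 2 | -2^t + 4^t for all t ≥ 1 by induction on t.
For the base case t = 1: h(1) = 2 = 2·(1), so 2 | h(1).
For the inductive step, assume it holds for an arbitrary k ≥ 1, i.e. 2 | h(k). Then
4^{k+1} − 2^{k+1} = 4·4^k − 2·2^k = 4·(4^k − 2^k) + (2)·2^k. The first term is divisible by 2 by the inductive hypothesis, and the second term (2)·2^k is divisible by 2 since 2 | 2. Hence 2 | h(k+1).
Hence, by induction on t, the claim holds for every t ≥ 1.
Therefore the largest such d is 2.

d = 2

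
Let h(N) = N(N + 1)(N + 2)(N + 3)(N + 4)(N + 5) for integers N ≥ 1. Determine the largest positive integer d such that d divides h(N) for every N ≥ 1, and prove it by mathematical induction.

Computing the first values: h(1) = 720 and h(2) = 5040; gcd(720, 5040) = 720, so d ≤ 720.
We prove 720 | N(N + 1)(N + 2)(N + 3)(N + 4)(N + 5) for all N ≥ 1 by induction on N.
Base case (N = 1): h(1) = 720 = 720·(1), so 720 | h(1).
For the inductive step, assume it holds for an arbitrary i ≥ 1, i.e. 720 | h(i). Then
h(i+1) − h(i) = (i+1)·(i+2)·(i+3)·(i+4)·(i+5)·(i+6) − i·(i+1)·(i+2)·(i+3)·(i+4)·(i+5) = (i+1)·(i+2)·(i+3)·(i+4)·(i+5)·[(i+6) − i] = 6·(i+1)·(i+2)·(i+3)·(i+4)·(i+5). The product of 5 consecutive integers is divisible by (5)! = 120, so h(i+1) − h(i) is divisible by 6·120 = 720. By the inductive hypothesis 720 | h(i), hence 720 | h(i+1).
By the principle of mathematical induction, the result holds for all N ≥ 1.
Therefore the largest such d is 720.

d = 720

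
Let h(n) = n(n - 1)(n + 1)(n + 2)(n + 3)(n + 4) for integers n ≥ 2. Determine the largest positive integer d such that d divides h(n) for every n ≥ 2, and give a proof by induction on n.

d = 720

Computing the first values: h(2) = 720 and h(3) = 5040; gcd(720, 5040) = 720, so d ≤ 720.
We prove 720 | n(n - 1)(n + 1)(n + 2)(n + 3)(n + 4) for all n ≥ 2 by induction on n.
Base step (n = 2): h(2) = 720 = 720·(1), so 720 | h(2).
Inductive step: suppose the statement holds for some i ≥ 2, i.e. 720 | h(i). Then
h(i+1) − h(i) = i·(i+1)·(i+2)·(i+3)·(i+4)·(i+5) − (i-1)·i·(i+1)·(i+2)·(i+3)·(i+4) = i·(i+1)·(i+2)·(i+3)·(i+4)·[(i+5) − (i-1)] = 6·i·(i+1)·(i+2)·(i+3)·(i+4). The product of 5 consecutive integers is divisible by (5)! = 120, so h(i+1) − h(i) is divisible by 6·120 = 720. By the inductive hypothesis 720 | h(i), hence 720 | h(i+1).
By the principle of mathematical induction, the result holds for all n ≥ 2.
Therefore the largest such d is 720.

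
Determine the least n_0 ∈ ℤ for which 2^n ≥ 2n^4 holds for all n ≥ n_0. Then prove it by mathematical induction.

n_0 = 18

At n = 17: 131072 < 167042, so the inequality fails and n_0 ≥ 18. We prove 2^n ≥ 2n^4 for all n ≥ 18.
For the base case n = 18: 2^n = 262144 and 2n^4 = 209952, so 262144 ≥ 209952.
Inductive step: assume the claim holds for n = m, so 2^m ≥ 2m^4.
Then 2^(m + 1) = 2·(2^m) ≥ 2·(2m^4).
Also, for m ≥ 18 we have 2·(2m^4) ≥ 2(m+1)^4, since 2 ≥ (1 + 1/m)^4 for all m ≥ 18.
Combining, 2^(m + 1) ≥ 2(m+1)^4.
Hence, by induction on n, the claim holds for every n ≥ 18.
Hence the smallest such n_0 is 18.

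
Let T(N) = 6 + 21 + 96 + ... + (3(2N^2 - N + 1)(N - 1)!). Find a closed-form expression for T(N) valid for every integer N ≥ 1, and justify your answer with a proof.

T(N) = (6N + 3)N! - 3

We claim T(N) = (6N + 3)N! - 3 for all N ≥ 1.
For the base case N = 1: T(1) = 6, and the closed form gives 6. They agree.
Inductive step: suppose the statement holds for some k ≥ 1, so T(k) = (6k + 3)k! - 3.
Then T(k+1) = T(k) + (3(2k^2 + 3k + 2)k!) = ((6k + 3)k! - 3) + (3(2k^2 + 3k + 2)k!).
Simplifying, T(k+1) = (6(k+1) + 3)(k+1)! - 3,
which is the closed form with N = k+1.
This completes the induction.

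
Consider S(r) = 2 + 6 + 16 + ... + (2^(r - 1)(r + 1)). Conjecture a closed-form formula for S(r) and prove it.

S(r) = 2^r·r

We claim S(r) = 2^r·r for all r ≥ 1.
When r = 1: S(1) = 2, and the closed form gives 2. They agree.
For the inductive step, assume it holds for an arbitrary k ≥ 1, so S(k) = 2^k·k.
Then S(k+1) = S(k) + (2^k(k + 2)) = (2^k·k) + (2^k(k + 2)).
Simplifying, S(k+1) = 2^(k + 1)(k + 1) = 2^(k+1)·(k+1),
which is the closed form with r = k+1.
Hence, by induction on r, the claim holds for every r ≥ 1.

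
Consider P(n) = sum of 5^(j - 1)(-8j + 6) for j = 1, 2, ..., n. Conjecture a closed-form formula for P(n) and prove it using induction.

P(n) = 2·5^n(-n + 1) - 2

We claim P(n) = 2·5^n(-n + 1) - 2 for all n ≥ 1.
For the base case n = 1: P(1) = -2, and the closed form gives -2. They agree.
Suppose the result is true for n = j, so P(j) = 2·5^j(-j + 1) - 2.
Then P(j+1) = P(j) + (5^j(-8j - 2)) = (2·5^j(-j + 1) - 2) + (5^j(-8j - 2)).
Simplifying, P(j+1) = -10·5^j·j - 2 = 2·5^(j+1)(-(j+1) + 1) - 2,
which is the closed form with n = j+1.
By induction, the statement is established for all n ≥ 1.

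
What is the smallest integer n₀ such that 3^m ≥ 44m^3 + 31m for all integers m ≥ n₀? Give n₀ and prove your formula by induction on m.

At m = 9: 19683 < 32355, so the inequality fails and n₀ ≥ 10. We prove 3^m ≥ 44m^3 + 31m for all m ≥ 10.
For the base case m = 10: 3^m = 59049 and 44m^3 + 31m = 44310, so 59049 ≥ 44310.
For the inductive step, assume it holds for an arbitrary i ≥ 10, so 3^i ≥ 44i^3 + 31i.
Then 3^(i + 1) = 3·(3^i) ≥ 3·(44i^3 + 31i).
Also, for i ≥ 10 we have 3·(44i^3 + 31i) ≥ 44(i+1)^3 + 31(i+1), since 3·(44i^3 + 31i) − (44(i+1)^3 + 31(i+1)) = 88i^3 - 132i^2 - 70i - 75, which is nonnegative for all i ≥ 10.
Combining, 3^(i + 1) ≥ 44(i+1)^3 + 31(i+1).
By induction, the statement is established for all m ≥ 10.
Hence the smallest such n₀ is 10.

n₀ = 10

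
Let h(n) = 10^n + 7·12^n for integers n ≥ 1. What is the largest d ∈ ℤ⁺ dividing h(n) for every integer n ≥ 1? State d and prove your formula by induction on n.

Computing the first values: h(1) = 94 and h(2) = 1108; gcd(94, 1108) = 2, so d ≤ 2.
We prove 2 | 10^n + 7·12^n for all n ≥ 1 by induction on n.
Base step (n = 1): h(1) = 94 = 2·(47), so 2 | h(1).
Suppose the result is true for n = j, i.e. 2 | h(j). Then
h(j+1) − 12·h(j) = (10^(j+1) + 7·12^(j+1)) − 12·(10^j + 7·12^j) = (1)·10^j·(10 − 12) = (-2)·10^j. Since 2 | h(j) by the inductive hypothesis, 2 | 12·h(j); and 2 | -2 since -2 = 2·-1. Therefore 2 | h(j+1).
By induction, the statement is established for all n ≥ 1.
Therefore the largest such d is 2.

d = 2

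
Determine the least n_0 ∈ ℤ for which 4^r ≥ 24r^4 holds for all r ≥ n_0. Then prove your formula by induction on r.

n_0 = 9

At r = 8: 65536 < 98304, so the inequality fails and n_0 ≥ 9. We prove 4^r ≥ 24r^4 for all r ≥ 9.
Base step (r = 9): 4^r = 262144 and 24r^4 = 157464, so 262144 ≥ 157464.
Inductive step: suppose the statement holds for some m ≥ 9, so 4^m ≥ 24m^4.
Then 4^(m + 1) = 4·(4^m) ≥ 4·(24m^4).
Also, for m ≥ 9 we have 4·(24m^4) ≥ 24(m+1)^4, since 4 ≥ (1 + 1/m)^4 for all m ≥ 9.
Combining, 4^(m + 1) ≥ 24(m+1)^4.
This completes the induction.
Hence the smallest such n_0 is 9.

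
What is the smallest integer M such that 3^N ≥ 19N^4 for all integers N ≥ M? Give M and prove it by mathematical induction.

At N = 11: 177147 < 278179, so the inequality fails and M ≥ 12. We prove 3^N ≥ 19N^4 for all N ≥ 12.
Base step (N = 12): 3^N = 531441 and 19N^4 = 393984, so 531441 ≥ 393984.
Suppose the result is true for N = j, so 3^j ≥ 19j^4.
Then 3^(j + 1) = 3·(3^j) ≥ 3·(19j^4).
Also, for j ≥ 12 we have 3·(19j^4) ≥ 19(j+1)^4, since 3 ≥ (1 + 1/j)^4 for all j ≥ 12.
Combining, 3^(j + 1) ≥ 19(j+1)^4.
By the principle of mathematical induction, the result holds for all N ≥ 12.
Hence the smallest such M is 12.

M = 12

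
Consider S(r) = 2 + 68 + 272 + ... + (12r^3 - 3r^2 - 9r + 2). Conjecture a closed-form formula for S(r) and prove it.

We claim S(r) = r(3r^3 + 5r^2 - 3r - 3) for all r ≥ 1.
Base case (r = 1): S(1) = 2, and the closed form gives 2. They agree.
Suppose the result is true for r = p, so S(p) = p(3p^3 + 5p^2 - 3p - 3).
Then S(p+1) = S(p) + (12p^3 + 33p^2 + 21p + 2) = (p(3p^3 + 5p^2 - 3p - 3)) + (12p^3 + 33p^2 + 21p + 2).
Simplifying, S(p+1) = (p + 1)(3p^3 + 14p^2 + 16p + 2) = (p+1)(3(p+1)^3 + 5(p+1)^2 - 3(p+1) - 3),
which is the closed form with r = p+1.
Hence, by induction on r, the claim holds for every r ≥ 1.

S(r) = r(3r^3 + 5r^2 - 3r - 3)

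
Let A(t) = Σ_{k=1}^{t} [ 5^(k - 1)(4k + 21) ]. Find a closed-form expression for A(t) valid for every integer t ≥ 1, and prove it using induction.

A(t) = 5^t(t + 5) - 5

We claim A(t) = 5^t(t + 5) - 5 for all t ≥ 1.
For the base case t = 1: A(1) = 25, and the closed form gives 25. They agree.
Suppose the result is true for t = k, so A(k) = 5^k(k + 5) - 5.
Then A(k+1) = A(k) + (5^k(4k + 25)) = (5^k(k + 5) - 5) + (5^k(4k + 25)).
Simplifying, A(k+1) = 5·5^k·k + 30·5^k - 5 = 5^(k+1)((k+1) + 5) - 5,
which is the closed form with t = k+1.
By the principle of mathematical induction, the result holds for all t ≥ 1.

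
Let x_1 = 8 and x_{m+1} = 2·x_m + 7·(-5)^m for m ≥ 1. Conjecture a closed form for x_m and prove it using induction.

Computing the first terms: x_1 = 8, x_2 = -19, x_3 = 137. This suggests x_m = -(-5)^m + 3·2^(m - 1).
For the base case m = 1: the formula gives 8 = 8 = x_1.
For the inductive step, assume it holds for an arbitrary k ≥ 1, so x_k = -(-5)^k + 3·2^(k - 1).
Then x_{k+1} = 2·x_k + 7·(-5)^k = 2·(-(-5)^k + 3·2^(k - 1)) + 7·(-5)^k = -(-5)^(k + 1) + 3·2^k = -(-5)^(k+1) + 3·2^((k+1) - 1),
which is the claimed formula at m = k+1.
This completes the induction.

x_m = -(-5)^m + 3·2^(m - 1)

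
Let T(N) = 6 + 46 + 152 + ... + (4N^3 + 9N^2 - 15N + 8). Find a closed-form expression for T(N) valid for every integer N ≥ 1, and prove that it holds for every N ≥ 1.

T(N) = N(N^3 + 5N^2 - 2N + 2)

We claim T(N) = N(N^3 + 5N^2 - 2N + 2) for all N ≥ 1.
For the base case N = 1: T(1) = 6, and the closed form gives 6. They agree.
For the inductive step, assume it holds for an arbitrary r ≥ 1, so T(r) = r(r^3 + 5r^2 - 2r + 2).
Then T(r+1) = T(r) + (4r^3 + 21r^2 + 15r + 6) = (r(r^3 + 5r^2 - 2r + 2)) + (4r^3 + 21r^2 + 15r + 6).
Simplifying, T(r+1) = (r + 1)(r^3 + 8r^2 + 11r + 6) = (r+1)((r+1)^3 + 5(r+1)^2 - 2(r+1) + 2),
which is the closed form with N = r+1.
By induction, the statement is established for all N ≥ 1.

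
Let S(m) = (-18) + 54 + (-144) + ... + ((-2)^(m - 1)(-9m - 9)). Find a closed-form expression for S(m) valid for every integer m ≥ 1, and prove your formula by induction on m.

We claim S(m) = (-2)^m(3m + 4) - 4 for all m ≥ 1.
When m = 1: S(1) = -18, and the closed form gives -18. They agree.
Inductive step: suppose the statement holds for some p ≥ 1, so S(p) = (-2)^p(3p + 4) - 4.
Then S(p+1) = S(p) + (9(-2)^p(-p - 2)) = ((-2)^p(3p + 4) - 4) + (9(-2)^p(-p - 2)).
Simplifying, S(p+1) = -6(-2)^p·p - 14(-2)^p - 4 = (-2)^(p+1)(3(p+1) + 4) - 4,
which is the closed form with m = p+1.
By the principle of mathematical induction, the result holds for all m ≥ 1.

S(m) = (-2)^m(3m + 4) - 4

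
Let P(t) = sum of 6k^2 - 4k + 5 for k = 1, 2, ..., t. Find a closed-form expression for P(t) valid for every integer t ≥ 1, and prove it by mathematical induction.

P(t) = t(2t^2 + t + 4)

We claim P(t) = t(2t^2 + t + 4) for all t ≥ 1.
When t = 1: P(1) = 7, and the closed form gives 7. They agree.
Inductive step: suppose the statement holds for some k ≥ 1, so P(k) = k(2k^2 + k + 4).
Then P(k+1) = P(k) + (6k^2 + 8k + 7) = (k(2k^2 + k + 4)) + (6k^2 + 8k + 7).
Simplifying, P(k+1) = (k + 1)(2k^2 + 5k + 7) = (k+1)(2(k+1)^2 + (k+1) + 4),
which is the closed form with t = k+1.
Hence, by induction on t, the claim holds for every t ≥ 1.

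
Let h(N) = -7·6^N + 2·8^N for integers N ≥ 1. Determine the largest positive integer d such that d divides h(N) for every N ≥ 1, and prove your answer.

Computing the first values: h(1) = -26 and h(2) = -124; gcd(-26, -124) = 2, so d ≤ 2.
We prove 2 | -7·6^N + 2·8^N for all N ≥ 1 by induction on N.
Base step (N = 1): h(1) = -26 = 2·(-13), so 2 | h(1).
For the inductive step, assume it holds for an arbitrary p ≥ 1, i.e. 2 | h(p). Then
h(p+1) − 8·h(p) = (-7·6^(p+1) + 2·8^(p+1)) − 8·(-7·6^p + 2·8^p) = (-7)·6^p·(6 − 8) = (14)·6^p. Since 2 | h(p) by the inductive hypothesis, 2 | 8·h(p); and 2 | 14 since 14 = 2·7. Therefore 2 | h(p+1).
By induction, the statement is established for all N ≥ 1.
Therefore the largest such d is 2.

d = 2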